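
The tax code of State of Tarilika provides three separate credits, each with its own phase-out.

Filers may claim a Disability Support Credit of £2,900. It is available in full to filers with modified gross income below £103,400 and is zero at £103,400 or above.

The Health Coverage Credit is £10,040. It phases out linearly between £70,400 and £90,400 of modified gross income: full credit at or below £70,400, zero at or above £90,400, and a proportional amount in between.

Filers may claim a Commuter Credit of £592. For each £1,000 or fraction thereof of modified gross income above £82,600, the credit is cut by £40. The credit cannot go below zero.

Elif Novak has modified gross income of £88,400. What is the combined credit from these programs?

Disability Support Credit: £88,400 is below the £103,400 cutoff, so the full £2,900 applies.
Health Coverage Credit: £88,400 is £18,000 into a £20,000 phase-out range, leaving 2,000/20,000 of the credit: £10,040 × 2,000/20,000 = £1,004.
Commuter Credit: income exceeds £82,600 by £5,800, which is 6 full-or-partial £1,000 increments; reduction = 6 × £40 = £240, leaving £352.
Total: £2,900 + £1,004 + £352 = £4,256.

£4,256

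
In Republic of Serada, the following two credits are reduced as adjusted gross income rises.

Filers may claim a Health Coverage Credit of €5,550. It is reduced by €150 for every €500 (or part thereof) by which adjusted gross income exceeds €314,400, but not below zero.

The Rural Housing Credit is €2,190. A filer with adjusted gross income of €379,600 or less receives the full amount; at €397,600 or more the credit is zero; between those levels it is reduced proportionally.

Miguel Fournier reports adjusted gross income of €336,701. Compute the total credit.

Health Coverage Credit: income exceeds €314,400 by €22,301 → 45 increments × €150 = €6,750 ≥ base, so the credit is €0.
Rural Housing Credit: €336,701 is at or below the €379,600 threshold, so the full €2,190 applies.
Total: €0 + €2,190 = €2,190.

€2,190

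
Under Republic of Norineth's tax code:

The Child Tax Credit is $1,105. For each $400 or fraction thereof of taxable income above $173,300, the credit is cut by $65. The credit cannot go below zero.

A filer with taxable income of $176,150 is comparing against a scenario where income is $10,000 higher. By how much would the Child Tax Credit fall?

At $176,150 — income exceeds $173,300 by $2,850, which is 8 full-or-partial $400 increments; reduction = 8 × $65 = $520, leaving $585.
At $186,150 — income exceeds $173,300 by $12,850 → 33 increments × $65 = $2,145 ≥ base, so the credit is $0.
Lost: $585 − $0 = $585.

$585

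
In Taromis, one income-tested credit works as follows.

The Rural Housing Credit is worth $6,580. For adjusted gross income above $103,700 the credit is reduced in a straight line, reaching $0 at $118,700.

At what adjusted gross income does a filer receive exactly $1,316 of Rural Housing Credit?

$1,316 is 1,316/6,580 of the full $6,580, so 5,264/6,580 of the $15,000 range has been used: income = $103,700 + $15,000 × 5,264/6,580 = $115,700.

$115,700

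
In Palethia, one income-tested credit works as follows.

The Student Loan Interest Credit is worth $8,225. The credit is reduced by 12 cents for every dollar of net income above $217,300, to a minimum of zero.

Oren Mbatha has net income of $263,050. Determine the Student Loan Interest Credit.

$2,735

Student Loan Interest Credit: 12% of the $45,750 excess over $217,300 is $5,490; credit = $8,225 − $5,490 = $2,735.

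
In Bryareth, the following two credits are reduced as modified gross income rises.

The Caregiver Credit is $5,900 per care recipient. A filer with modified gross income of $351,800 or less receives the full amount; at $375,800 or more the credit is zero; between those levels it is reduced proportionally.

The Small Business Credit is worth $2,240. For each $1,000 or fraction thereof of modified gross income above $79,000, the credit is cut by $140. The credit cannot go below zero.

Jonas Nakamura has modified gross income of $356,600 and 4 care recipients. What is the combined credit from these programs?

$18,880

Caregiver Credit: base = 4 × $5,900 = $23,600. $356,600 is $4,800 into a $24,000 phase-out range, leaving 19,200/24,000 of the credit: $23,600 × 19,200/24,000 = $18,880.
Small Business Credit: income exceeds $79,000 by $277,600 → 278 increments × $140 = $38,920 ≥ base, so the credit is $0.
Total: $18,880 + $0 = $18,880.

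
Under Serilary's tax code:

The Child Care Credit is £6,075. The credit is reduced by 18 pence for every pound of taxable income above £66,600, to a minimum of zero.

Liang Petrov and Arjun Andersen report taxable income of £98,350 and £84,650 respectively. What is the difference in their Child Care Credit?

Liang (£98,350): Child Care Credit: 18% of the £31,750 excess over £66,600 is £5,715; credit = £6,075 − £5,715 = £360.
Arjun (£84,650): Child Care Credit: 18% of the £18,050 excess over £66,600 is £3,249; credit = £6,075 − £3,249 = £2,826.
Difference: |£360 − £2,826| = £2,466.

£2,466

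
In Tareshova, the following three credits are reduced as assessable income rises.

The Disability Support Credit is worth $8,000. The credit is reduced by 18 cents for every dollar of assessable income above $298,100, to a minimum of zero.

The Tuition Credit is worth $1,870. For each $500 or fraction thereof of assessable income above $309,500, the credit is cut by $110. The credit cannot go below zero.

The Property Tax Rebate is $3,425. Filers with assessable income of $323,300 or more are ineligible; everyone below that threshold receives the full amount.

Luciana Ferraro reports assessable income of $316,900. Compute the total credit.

Disability Support Credit: 18% of the $18,800 excess over $298,100 is $3,384; credit = $8,000 − $3,384 = $4,616.
Tuition Credit: income exceeds $309,500 by $7,400, which is 15 full-or-partial $500 increments; reduction = 15 × $110 = $1,650, leaving $220.
Property Tax Rebate: $316,900 is below the $323,300 cutoff, so the full $3,425 applies.
Total: $4,616 + $220 + $3,425 = $8,261.

$8,261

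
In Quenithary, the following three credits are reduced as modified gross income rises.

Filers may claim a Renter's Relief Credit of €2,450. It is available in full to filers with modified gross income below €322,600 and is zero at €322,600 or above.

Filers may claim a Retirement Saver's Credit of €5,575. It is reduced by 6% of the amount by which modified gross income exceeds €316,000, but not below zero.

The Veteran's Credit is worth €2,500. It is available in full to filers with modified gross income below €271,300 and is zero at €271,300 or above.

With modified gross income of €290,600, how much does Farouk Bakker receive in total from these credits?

€8,025

Renter's Relief Credit: €290,600 is below the €322,600 cutoff, so the full €2,450 applies.
Retirement Saver's Credit: €290,600 is at or below the €316,000 threshold, so the full €5,575 applies.
Veteran's Credit: €290,600 meets or exceeds the €271,300 cutoff, so the credit is €0.
Total: €2,450 + €5,575 + €0 = €8,025.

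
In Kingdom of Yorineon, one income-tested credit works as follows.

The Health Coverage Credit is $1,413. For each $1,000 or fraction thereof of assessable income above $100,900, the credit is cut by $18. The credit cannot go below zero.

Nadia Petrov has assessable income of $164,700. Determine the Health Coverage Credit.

$261

Health Coverage Credit: income exceeds $100,900 by $63,800, which is 64 full-or-partial $1,000 increments; reduction = 64 × $18 = $1,152, leaving $261.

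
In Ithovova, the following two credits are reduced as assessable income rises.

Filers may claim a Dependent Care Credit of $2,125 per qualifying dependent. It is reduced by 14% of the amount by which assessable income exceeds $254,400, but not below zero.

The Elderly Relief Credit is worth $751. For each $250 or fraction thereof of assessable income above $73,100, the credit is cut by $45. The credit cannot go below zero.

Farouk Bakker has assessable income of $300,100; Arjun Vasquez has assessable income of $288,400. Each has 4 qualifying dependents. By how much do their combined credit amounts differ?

$1,638

Farouk ($300,100): Dependent Care Credit: base = 4 × $2,125 = $8,500. 14% of the $45,700 excess over $254,400 is $6,398; credit = $8,500 − $6,398 = $2,102. Elderly Relief Credit: income exceeds $73,100 by $227,000 → 908 increments × $45 = $40,860 ≥ base, so the credit is $0. total $2,102 + $0 = $2,102
Arjun ($288,400): Dependent Care Credit: base = 4 × $2,125 = $8,500. 14% of the $34,000 excess over $254,400 is $4,760; credit = $8,500 − $4,760 = $3,740. Elderly Relief Credit: income exceeds $73,100 by $215,300 → 862 increments × $45 = $38,790 ≥ base, so the credit is $0. total $3,740 + $0 = $3,740
Difference: |$2,102 − $3,740| = $1,638.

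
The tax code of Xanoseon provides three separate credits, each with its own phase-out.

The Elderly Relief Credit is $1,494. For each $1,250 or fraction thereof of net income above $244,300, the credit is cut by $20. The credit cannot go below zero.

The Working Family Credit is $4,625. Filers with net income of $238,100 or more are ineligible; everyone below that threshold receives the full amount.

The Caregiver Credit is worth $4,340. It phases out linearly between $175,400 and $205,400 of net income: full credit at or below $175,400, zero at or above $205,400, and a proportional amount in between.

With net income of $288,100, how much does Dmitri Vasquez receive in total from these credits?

$774

Elderly Relief Credit: income exceeds $244,300 by $43,800, which is 36 full-or-partial $1,250 increments; reduction = 36 × $20 = $720, leaving $774.
Working Family Credit: $288,100 meets or exceeds the $238,100 cutoff, so the credit is $0.
Caregiver Credit: $288,100 is at or above $205,400, so the credit is $0.
Total: $774 + $0 + $0 = $774.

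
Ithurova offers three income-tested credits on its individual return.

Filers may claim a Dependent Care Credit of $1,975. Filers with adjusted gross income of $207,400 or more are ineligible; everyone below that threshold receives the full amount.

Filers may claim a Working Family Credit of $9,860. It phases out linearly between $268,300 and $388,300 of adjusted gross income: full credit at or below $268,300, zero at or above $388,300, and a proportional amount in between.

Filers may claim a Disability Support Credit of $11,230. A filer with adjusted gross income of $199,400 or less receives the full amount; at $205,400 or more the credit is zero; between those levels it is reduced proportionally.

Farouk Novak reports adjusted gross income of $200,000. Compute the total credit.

$21,942

Dependent Care Credit: $200,000 is below the $207,400 cutoff, so the full $1,975 applies.
Working Family Credit: $200,000 is at or below the $268,300 threshold, so the full $9,860 applies.
Disability Support Credit: $200,000 is $600 into a $6,000 phase-out range, leaving 5,400/6,000 of the credit: $11,230 × 5,400/6,000 = $10,107.
Total: $1,975 + $9,860 + $10,107 = $21,942.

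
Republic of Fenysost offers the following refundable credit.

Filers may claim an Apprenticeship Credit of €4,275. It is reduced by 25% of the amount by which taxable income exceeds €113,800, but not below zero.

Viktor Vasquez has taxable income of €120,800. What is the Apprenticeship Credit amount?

Apprenticeship Credit: 25% of the €7,000 excess over €113,800 is €1,750; credit = €4,275 − €1,750 = €2,525.

€2,525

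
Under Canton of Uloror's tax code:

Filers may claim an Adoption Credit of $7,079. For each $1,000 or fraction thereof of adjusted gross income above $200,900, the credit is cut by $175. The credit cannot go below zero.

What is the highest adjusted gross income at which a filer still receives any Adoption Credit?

$240,900

After 40 increments the reduction is 40 × $175 = $7,000, leaving $79; one more increment wipes it out. Increment 40 ends at excess 40 × $1,000 = $40,000, so the highest qualifying income is $200,900 + $40,000 = $240,900.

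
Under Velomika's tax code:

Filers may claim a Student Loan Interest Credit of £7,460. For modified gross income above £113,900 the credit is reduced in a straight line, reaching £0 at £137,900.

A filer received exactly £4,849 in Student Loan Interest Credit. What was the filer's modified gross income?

£122,300

£4,849 is 4,849/7,460 of the full £7,460, so 2,611/7,460 of the £24,000 range has been used: income = £113,900 + £24,000 × 2,611/7,460 = £122,300.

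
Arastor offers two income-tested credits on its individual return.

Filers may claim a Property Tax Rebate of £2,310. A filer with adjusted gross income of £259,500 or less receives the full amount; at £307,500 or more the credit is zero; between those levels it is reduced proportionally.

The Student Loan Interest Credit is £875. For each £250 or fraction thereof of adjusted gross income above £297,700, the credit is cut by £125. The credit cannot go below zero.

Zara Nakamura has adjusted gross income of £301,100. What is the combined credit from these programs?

£308

Property Tax Rebate: £301,100 is £41,600 into a £48,000 phase-out range, leaving 6,400/48,000 of the credit: £2,310 × 6,400/48,000 = £308.
Student Loan Interest Credit: income exceeds £297,700 by £3,400 → 14 increments × £125 = £1,750 ≥ base, so the credit is £0.
Total: £308 + £0 = £308.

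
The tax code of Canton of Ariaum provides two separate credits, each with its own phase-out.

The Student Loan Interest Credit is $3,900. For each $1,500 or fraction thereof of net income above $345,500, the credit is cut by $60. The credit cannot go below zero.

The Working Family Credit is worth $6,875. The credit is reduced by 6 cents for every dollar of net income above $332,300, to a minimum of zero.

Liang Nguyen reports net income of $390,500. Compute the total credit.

Student Loan Interest Credit: income exceeds $345,500 by $45,000, which is 30 full-or-partial $1,500 increments; reduction = 30 × $60 = $1,800, leaving $2,100.
Working Family Credit: 6% of the $58,200 excess over $332,300 is $3,492; credit = $6,875 − $3,492 = $3,383.
Total: $2,100 + $3,383 = $5,483.

$5,483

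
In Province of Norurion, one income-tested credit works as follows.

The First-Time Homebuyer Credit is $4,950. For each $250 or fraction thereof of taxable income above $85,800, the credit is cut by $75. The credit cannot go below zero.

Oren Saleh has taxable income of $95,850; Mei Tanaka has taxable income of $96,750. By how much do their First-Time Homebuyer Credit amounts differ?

Oren ($95,850): First-Time Homebuyer Credit: income exceeds $85,800 by $10,050, which is 41 full-or-partial $250 increments; reduction = 41 × $75 = $3,075, leaving $1,875.
Mei ($96,750): First-Time Homebuyer Credit: income exceeds $85,800 by $10,950, which is 44 full-or-partial $250 increments; reduction = 44 × $75 = $3,300, leaving $1,650.
Difference: |$1,875 − $1,650| = $225.

$225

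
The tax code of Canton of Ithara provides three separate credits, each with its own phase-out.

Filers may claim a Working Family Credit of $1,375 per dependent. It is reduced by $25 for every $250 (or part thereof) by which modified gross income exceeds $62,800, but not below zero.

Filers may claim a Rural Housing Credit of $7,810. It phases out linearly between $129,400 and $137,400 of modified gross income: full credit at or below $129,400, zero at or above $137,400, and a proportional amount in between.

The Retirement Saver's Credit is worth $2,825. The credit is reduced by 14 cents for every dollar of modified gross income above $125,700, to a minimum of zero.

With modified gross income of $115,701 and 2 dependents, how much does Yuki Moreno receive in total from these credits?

$10,635

Working Family Credit: base = 2 × $1,375 = $2,750. income exceeds $62,800 by $52,901 → 212 increments × $25 = $5,300 ≥ base, so the credit is $0.
Rural Housing Credit: $115,701 is at or below the $129,400 threshold, so the full $7,810 applies.
Retirement Saver's Credit: $115,701 is at or below the $125,700 threshold, so the full $2,825 applies.
Total: $0 + $7,810 + $2,825 = $10,635.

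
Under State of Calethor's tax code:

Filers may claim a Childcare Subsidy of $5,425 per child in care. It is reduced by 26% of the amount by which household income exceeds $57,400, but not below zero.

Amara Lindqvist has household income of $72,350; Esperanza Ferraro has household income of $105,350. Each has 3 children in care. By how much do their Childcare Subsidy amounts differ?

Amara ($72,350): Childcare Subsidy: base = 3 × $5,425 = $16,275. 26% of the $14,950 excess over $57,400 is $3,887; credit = $16,275 − $3,887 = $12,388.
Esperanza ($105,350): Childcare Subsidy: base = 3 × $5,425 = $16,275. 26% of the $47,950 excess over $57,400 is $12,467; credit = $16,275 − $12,467 = $3,808.
Difference: |$12,388 − $3,808| = $8,580.

$8,580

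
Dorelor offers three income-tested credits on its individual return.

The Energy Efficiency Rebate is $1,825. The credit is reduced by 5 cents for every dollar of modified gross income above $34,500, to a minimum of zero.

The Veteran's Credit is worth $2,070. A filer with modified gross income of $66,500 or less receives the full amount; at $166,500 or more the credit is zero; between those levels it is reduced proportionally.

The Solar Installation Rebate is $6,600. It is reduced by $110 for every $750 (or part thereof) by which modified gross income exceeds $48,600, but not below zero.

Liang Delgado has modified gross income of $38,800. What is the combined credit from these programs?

$10,280

Energy Efficiency Rebate: 5% of the $4,300 excess over $34,500 is $215; credit = $1,825 − $215 = $1,610.
Veteran's Credit: $38,800 is at or below the $66,500 threshold, so the full $2,070 applies.
Solar Installation Rebate: $38,800 is at or below the $48,600 threshold, so the full $6,600 applies.
Total: $1,610 + $2,070 + $6,600 = $10,280.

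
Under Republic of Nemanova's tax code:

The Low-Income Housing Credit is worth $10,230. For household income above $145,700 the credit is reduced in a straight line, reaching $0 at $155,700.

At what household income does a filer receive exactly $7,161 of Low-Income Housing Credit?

$148,700

$7,161 is 7,161/10,230 of the full $10,230, so 3,069/10,230 of the $10,000 range has been used: income = $145,700 + $10,000 × 3,069/10,230 = $148,700.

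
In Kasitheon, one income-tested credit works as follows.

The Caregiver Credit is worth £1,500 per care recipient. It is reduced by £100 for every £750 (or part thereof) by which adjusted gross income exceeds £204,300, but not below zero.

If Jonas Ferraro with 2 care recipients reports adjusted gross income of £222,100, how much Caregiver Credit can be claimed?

£600

Caregiver Credit: base = 2 × £1,500 = £3,000. income exceeds £204,300 by £17,800, which is 24 full-or-partial £750 increments; reduction = 24 × £100 = £2,400, leaving £600.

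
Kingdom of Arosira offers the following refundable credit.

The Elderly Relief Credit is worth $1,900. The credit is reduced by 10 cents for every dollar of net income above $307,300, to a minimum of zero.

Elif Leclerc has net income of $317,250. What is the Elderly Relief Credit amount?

Elderly Relief Credit: 10% of the $9,950 excess over $307,300 is $995; credit = $1,900 − $995 = $905.

$905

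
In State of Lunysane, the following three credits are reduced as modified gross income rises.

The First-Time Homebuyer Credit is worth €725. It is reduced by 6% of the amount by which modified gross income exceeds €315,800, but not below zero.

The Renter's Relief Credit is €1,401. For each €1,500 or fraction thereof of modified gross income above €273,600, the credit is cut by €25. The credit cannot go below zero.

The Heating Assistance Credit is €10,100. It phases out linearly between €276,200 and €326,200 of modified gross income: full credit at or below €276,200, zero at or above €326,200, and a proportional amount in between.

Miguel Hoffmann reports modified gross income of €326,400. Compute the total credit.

€590

First-Time Homebuyer Credit: 6% of the €10,600 excess over €315,800 is €636; credit = €725 − €636 = €89.
Renter's Relief Credit: income exceeds €273,600 by €52,800, which is 36 full-or-partial €1,500 increments; reduction = 36 × €25 = €900, leaving €501.
Heating Assistance Credit: €326,400 is at or above €326,200, so the credit is €0.
Total: €89 + €501 + €0 = €590.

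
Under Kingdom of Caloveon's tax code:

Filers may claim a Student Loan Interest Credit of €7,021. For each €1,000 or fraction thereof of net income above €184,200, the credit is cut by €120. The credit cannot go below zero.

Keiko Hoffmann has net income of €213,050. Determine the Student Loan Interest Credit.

€3,541

Student Loan Interest Credit: income exceeds €184,200 by €28,850, which is 29 full-or-partial €1,000 increments; reduction = 29 × €120 = €3,480, leaving €3,541.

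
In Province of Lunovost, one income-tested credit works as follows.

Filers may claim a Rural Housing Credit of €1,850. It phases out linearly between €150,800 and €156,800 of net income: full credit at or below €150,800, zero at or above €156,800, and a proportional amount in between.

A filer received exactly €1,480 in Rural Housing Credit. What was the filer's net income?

€152,000

€1,480 is 1,480/1,850 of the full €1,850, so 370/1,850 of the €6,000 range has been used: income = €150,800 + €6,000 × 370/1,850 = €152,000.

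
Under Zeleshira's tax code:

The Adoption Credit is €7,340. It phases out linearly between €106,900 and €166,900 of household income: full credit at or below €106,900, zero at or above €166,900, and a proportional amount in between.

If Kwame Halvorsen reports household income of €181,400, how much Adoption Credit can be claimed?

€0

Adoption Credit: €181,400 is at or above €166,900, so the credit is €0.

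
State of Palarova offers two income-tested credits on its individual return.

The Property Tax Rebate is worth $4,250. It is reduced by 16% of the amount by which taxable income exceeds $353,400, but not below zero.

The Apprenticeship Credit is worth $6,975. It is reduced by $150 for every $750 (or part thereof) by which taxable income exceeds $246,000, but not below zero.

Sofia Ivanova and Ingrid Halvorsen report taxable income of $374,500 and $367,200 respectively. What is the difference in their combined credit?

$1,168

Sofia ($374,500): Property Tax Rebate: 16% of the $21,100 excess over $353,400 is $3,376; credit = $4,250 − $3,376 = $874. Apprenticeship Credit: income exceeds $246,000 by $128,500 → 172 increments × $150 = $25,800 ≥ base, so the credit is $0. total $874 + $0 = $874
Ingrid ($367,200): Property Tax Rebate: 16% of the $13,800 excess over $353,400 is $2,208; credit = $4,250 − $2,208 = $2,042. Apprenticeship Credit: income exceeds $246,000 by $121,200 → 162 increments × $150 = $24,300 ≥ base, so the credit is $0. total $2,042 + $0 = $2,042
Difference: |$874 − $2,042| = $1,168.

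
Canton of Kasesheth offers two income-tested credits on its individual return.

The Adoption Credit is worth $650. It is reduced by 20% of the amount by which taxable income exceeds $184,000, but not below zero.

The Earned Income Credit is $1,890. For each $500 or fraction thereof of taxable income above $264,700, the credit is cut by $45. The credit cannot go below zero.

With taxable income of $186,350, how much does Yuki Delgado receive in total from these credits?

Adoption Credit: 20% of the $2,350 excess over $184,000 is $470; credit = $650 − $470 = $180.
Earned Income Credit: $186,350 is at or below the $264,700 threshold, so the full $1,890 applies.
Total: $180 + $1,890 = $2,070.

$2,070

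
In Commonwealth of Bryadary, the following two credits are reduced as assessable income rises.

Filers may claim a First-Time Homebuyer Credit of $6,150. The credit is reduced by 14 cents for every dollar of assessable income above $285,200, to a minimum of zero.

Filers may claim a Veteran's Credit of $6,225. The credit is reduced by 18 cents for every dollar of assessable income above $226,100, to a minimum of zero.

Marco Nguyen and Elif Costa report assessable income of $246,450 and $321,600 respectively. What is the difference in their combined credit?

Marco ($246,450): First-Time Homebuyer Credit: $246,450 is at or below the $285,200 threshold, so the full $6,150 applies. Veteran's Credit: 18% of the $20,350 excess over $226,100 is $3,663; credit = $6,225 − $3,663 = $2,562. total $6,150 + $2,562 = $8,712
Elif ($321,600): First-Time Homebuyer Credit: 14% of the $36,400 excess over $285,200 is $5,096; credit = $6,150 − $5,096 = $1,054. Veteran's Credit: 18% of the $95,500 excess over $226,100 is $17,190 ≥ base, so the credit is $0. total $1,054 + $0 = $1,054
Difference: |$8,712 − $1,054| = $7,658.

$7,658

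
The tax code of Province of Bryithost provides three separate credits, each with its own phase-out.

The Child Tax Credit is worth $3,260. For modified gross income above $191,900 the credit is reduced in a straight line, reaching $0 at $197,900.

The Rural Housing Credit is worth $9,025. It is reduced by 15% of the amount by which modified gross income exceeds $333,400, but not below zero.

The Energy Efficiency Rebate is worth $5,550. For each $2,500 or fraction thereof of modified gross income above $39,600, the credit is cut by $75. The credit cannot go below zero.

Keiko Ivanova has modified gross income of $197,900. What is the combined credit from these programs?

Child Tax Credit: $197,900 is at or above $197,900, so the credit is $0.
Rural Housing Credit: $197,900 is at or below the $333,400 threshold, so the full $9,025 applies.
Energy Efficiency Rebate: income exceeds $39,600 by $158,300, which is 64 full-or-partial $2,500 increments; reduction = 64 × $75 = $4,800, leaving $750.
Total: $0 + $9,025 + $750 = $9,775.

$9,775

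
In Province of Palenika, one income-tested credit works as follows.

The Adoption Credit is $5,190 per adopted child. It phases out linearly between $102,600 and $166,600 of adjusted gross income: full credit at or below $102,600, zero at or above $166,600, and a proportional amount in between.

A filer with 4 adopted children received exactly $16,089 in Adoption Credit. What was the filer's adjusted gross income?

$117,000

Full credit = 4 × $5,190 = $20,760.
$16,089 is 16,089/20,760 of the full $20,760, so 4,671/20,760 of the $64,000 range has been used: income = $102,600 + $64,000 × 4,671/20,760 = $117,000.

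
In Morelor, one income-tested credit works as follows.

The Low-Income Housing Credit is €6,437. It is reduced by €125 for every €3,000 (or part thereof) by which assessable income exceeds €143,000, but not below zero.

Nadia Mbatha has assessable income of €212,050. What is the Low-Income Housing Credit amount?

Low-Income Housing Credit: income exceeds €143,000 by €69,050, which is 24 full-or-partial €3,000 increments; reduction = 24 × €125 = €3,000, leaving €3,437.

€3,437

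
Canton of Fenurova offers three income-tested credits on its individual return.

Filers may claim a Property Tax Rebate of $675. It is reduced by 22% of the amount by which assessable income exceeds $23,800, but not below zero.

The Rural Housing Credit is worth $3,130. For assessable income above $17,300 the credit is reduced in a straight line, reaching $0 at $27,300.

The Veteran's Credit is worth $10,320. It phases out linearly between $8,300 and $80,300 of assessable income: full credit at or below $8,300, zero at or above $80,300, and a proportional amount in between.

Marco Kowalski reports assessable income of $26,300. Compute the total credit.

Property Tax Rebate: 22% of the $2,500 excess over $23,800 is $550; credit = $675 − $550 = $125.
Rural Housing Credit: $26,300 is $9,000 into a $10,000 phase-out range, leaving 1,000/10,000 of the credit: $3,130 × 1,000/10,000 = $313.
Veteran's Credit: $26,300 is $18,000 into a $72,000 phase-out range, leaving 54,000/72,000 of the credit: $10,320 × 54,000/72,000 = $7,740.
Total: $125 + $313 + $7,740 = $8,178.

$8,178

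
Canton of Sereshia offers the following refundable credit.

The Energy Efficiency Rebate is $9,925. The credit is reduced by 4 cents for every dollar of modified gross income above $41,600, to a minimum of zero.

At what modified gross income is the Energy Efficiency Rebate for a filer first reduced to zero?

$289,725

The credit falls by 4% of each dollar above $41,600, so it reaches zero when the excess is $9,925 / 4% = $248,125: income = $41,600 + $248,125 = $289,725.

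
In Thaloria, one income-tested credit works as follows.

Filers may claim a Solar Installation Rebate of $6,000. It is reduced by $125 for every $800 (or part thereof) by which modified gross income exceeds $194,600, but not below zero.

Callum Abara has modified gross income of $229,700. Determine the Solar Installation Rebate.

$500

Solar Installation Rebate: income exceeds $194,600 by $35,100, which is 44 full-or-partial $800 increments; reduction = 44 × $125 = $5,500, leaving $500.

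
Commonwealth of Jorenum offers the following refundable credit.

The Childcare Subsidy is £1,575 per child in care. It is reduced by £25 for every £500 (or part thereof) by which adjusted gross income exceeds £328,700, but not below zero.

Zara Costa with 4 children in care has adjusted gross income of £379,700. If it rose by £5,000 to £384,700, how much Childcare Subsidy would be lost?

£250

At £379,700 — base = 4 × £1,575 = £6,300. income exceeds £328,700 by £51,000, which is 102 full-or-partial £500 increments; reduction = 102 × £25 = £2,550, leaving £3,750.
At £384,700 — base = 4 × £1,575 = £6,300. income exceeds £328,700 by £56,000, which is 112 full-or-partial £500 increments; reduction = 112 × £25 = £2,800, leaving £3,500.
Lost: £3,750 − £3,500 = £250.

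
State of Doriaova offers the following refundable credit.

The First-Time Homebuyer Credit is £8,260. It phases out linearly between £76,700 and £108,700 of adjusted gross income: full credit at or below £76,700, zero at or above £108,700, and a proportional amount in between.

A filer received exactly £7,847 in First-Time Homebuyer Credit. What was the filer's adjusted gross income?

£7,847 is 7,847/8,260 of the full £8,260, so 413/8,260 of the £32,000 range has been used: income = £76,700 + £32,000 × 413/8,260 = £78,300.

£78,300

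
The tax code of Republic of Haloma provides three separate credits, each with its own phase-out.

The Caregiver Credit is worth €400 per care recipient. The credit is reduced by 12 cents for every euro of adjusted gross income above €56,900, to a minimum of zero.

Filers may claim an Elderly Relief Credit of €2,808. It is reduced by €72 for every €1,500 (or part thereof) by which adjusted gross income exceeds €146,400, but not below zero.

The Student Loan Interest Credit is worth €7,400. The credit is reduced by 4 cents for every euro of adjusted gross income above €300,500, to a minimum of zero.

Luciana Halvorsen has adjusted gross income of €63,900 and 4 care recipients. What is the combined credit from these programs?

Caregiver Credit: base = 4 × €400 = €1,600. 12% of the €7,000 excess over €56,900 is €840; credit = €1,600 − €840 = €760.
Elderly Relief Credit: €63,900 is at or below the €146,400 threshold, so the full €2,808 applies.
Student Loan Interest Credit: €63,900 is at or below the €300,500 threshold, so the full €7,400 applies.
Total: €760 + €2,808 + €7,400 = €10,968.

€10,968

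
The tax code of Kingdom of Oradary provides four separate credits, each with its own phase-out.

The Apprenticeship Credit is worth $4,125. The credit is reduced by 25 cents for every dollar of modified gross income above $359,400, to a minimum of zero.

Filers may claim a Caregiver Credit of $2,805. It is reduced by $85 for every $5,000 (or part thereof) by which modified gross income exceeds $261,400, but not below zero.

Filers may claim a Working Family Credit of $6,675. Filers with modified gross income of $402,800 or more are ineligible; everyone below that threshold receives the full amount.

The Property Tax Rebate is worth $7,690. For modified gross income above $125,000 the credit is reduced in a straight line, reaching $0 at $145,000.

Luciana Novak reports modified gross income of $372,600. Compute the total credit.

$8,350

Apprenticeship Credit: 25% of the $13,200 excess over $359,400 is $3,300; credit = $4,125 − $3,300 = $825.
Caregiver Credit: income exceeds $261,400 by $111,200, which is 23 full-or-partial $5,000 increments; reduction = 23 × $85 = $1,955, leaving $850.
Working Family Credit: $372,600 is below the $402,800 cutoff, so the full $6,675 applies.
Property Tax Rebate: $372,600 is at or above $145,000, so the credit is $0.
Total: $825 + $850 + $6,675 + $0 = $8,350.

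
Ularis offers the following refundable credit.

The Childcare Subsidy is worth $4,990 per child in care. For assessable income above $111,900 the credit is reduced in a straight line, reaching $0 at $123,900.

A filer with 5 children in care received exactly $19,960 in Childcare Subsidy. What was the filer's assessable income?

Full credit = 5 × $4,990 = $24,950.
$19,960 is 19,960/24,950 of the full $24,950, so 4,990/24,950 of the $12,000 range has been used: income = $111,900 + $12,000 × 4,990/24,950 = $114,300.

$114,300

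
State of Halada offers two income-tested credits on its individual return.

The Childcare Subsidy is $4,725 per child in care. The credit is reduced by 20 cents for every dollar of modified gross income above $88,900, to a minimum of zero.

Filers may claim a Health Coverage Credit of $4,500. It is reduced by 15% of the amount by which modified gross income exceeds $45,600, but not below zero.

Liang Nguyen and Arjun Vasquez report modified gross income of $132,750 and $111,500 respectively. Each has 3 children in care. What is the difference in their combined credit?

$4,250

Liang ($132,750): Childcare Subsidy: base = 3 × $4,725 = $14,175. 20% of the $43,850 excess over $88,900 is $8,770; credit = $14,175 − $8,770 = $5,405. Health Coverage Credit: 15% of the $87,150 excess over $45,600 is $13,072.50 ≥ base, so the credit is $0. total $5,405 + $0 = $5,405
Arjun ($111,500): Childcare Subsidy: base = 3 × $4,725 = $14,175. 20% of the $22,600 excess over $88,900 is $4,520; credit = $14,175 − $4,520 = $9,655. Health Coverage Credit: 15% of the $65,900 excess over $45,600 is $9,885 ≥ base, so the credit is $0. total $9,655 + $0 = $9,655
Difference: |$5,405 − $9,655| = $4,250.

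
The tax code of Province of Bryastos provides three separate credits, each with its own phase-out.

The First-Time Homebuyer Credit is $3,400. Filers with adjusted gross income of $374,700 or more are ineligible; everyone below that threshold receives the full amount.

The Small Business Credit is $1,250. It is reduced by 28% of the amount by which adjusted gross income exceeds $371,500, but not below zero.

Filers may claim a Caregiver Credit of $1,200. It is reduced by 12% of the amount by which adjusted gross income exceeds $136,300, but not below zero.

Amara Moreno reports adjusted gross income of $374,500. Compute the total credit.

First-Time Homebuyer Credit: $374,500 is below the $374,700 cutoff, so the full $3,400 applies.
Small Business Credit: 28% of the $3,000 excess over $371,500 is $840; credit = $1,250 − $840 = $410.
Caregiver Credit: 12% of the $238,200 excess over $136,300 is $28,584 ≥ base, so the credit is $0.
Total: $3,400 + $410 + $0 = $3,810.

$3,810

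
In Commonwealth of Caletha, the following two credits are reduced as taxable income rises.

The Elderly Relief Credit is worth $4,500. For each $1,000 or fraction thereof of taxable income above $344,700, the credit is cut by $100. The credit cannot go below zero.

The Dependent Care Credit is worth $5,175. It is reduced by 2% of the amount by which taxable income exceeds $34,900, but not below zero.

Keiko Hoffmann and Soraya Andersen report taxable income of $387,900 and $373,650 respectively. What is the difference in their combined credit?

Keiko ($387,900): Elderly Relief Credit: income exceeds $344,700 by $43,200, which is 44 full-or-partial $1,000 increments; reduction = 44 × $100 = $4,400, leaving $100. Dependent Care Credit: 2% of the $353,000 excess over $34,900 is $7,060 ≥ base, so the credit is $0. total $100 + $0 = $100
Soraya ($373,650): Elderly Relief Credit: income exceeds $344,700 by $28,950, which is 29 full-or-partial $1,000 increments; reduction = 29 × $100 = $2,900, leaving $1,600. Dependent Care Credit: 2% of the $338,750 excess over $34,900 is $6,775 ≥ base, so the credit is $0. total $1,600 + $0 = $1,600
Difference: |$100 − $1,600| = $1,500.

$1,500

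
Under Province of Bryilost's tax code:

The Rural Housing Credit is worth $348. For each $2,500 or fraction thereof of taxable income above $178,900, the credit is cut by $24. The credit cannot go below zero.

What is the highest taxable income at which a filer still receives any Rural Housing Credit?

After 14 increments the reduction is 14 × $24 = $336, leaving $12; one more increment wipes it out. Increment 14 ends at excess 14 × $2,500 = $35,000, so the highest qualifying income is $178,900 + $35,000 = $213,900.

$213,900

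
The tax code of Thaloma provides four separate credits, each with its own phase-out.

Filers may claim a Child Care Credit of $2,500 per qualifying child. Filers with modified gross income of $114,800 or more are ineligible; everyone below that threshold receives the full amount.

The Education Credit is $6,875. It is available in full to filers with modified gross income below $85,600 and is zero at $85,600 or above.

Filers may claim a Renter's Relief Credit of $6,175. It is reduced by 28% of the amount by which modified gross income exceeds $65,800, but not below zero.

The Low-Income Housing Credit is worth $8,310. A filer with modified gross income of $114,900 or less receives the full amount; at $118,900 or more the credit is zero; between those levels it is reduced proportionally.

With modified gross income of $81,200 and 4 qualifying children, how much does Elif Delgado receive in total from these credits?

$27,048

Child Care Credit: base = 4 × $2,500 = $10,000. $81,200 is below the $114,800 cutoff, so the full $10,000 applies.
Education Credit: $81,200 is below the $85,600 cutoff, so the full $6,875 applies.
Renter's Relief Credit: 28% of the $15,400 excess over $65,800 is $4,312; credit = $6,175 − $4,312 = $1,863.
Low-Income Housing Credit: $81,200 is at or below the $114,900 threshold, so the full $8,310 applies.
Total: $10,000 + $6,875 + $1,863 + $8,310 = $27,048.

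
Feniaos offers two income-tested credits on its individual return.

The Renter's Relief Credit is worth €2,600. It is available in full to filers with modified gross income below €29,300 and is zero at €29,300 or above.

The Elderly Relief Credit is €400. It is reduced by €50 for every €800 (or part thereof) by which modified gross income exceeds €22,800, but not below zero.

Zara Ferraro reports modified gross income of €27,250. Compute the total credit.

€2,700

Renter's Relief Credit: €27,250 is below the €29,300 cutoff, so the full €2,600 applies.
Elderly Relief Credit: income exceeds €22,800 by €4,450, which is 6 full-or-partial €800 increments; reduction = 6 × €50 = €300, leaving €100.
Total: €2,600 + €100 = €2,700.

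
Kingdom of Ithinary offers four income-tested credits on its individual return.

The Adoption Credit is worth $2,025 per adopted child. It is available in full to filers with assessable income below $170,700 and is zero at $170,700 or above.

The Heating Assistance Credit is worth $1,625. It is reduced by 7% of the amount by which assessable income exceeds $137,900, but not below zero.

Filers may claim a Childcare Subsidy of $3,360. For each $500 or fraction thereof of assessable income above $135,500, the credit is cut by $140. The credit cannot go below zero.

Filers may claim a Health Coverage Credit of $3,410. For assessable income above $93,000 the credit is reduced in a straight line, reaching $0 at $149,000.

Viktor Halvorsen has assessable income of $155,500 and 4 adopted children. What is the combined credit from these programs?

Adoption Credit: base = 4 × $2,025 = $8,100. $155,500 is below the $170,700 cutoff, so the full $8,100 applies.
Heating Assistance Credit: 7% of the $17,600 excess over $137,900 is $1,232; credit = $1,625 − $1,232 = $393.
Childcare Subsidy: income exceeds $135,500 by $20,000 → 40 increments × $140 = $5,600 ≥ base, so the credit is $0.
Health Coverage Credit: $155,500 is at or above $149,000, so the credit is $0.
Total: $8,100 + $393 + $0 + $0 = $8,493.

$8,493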